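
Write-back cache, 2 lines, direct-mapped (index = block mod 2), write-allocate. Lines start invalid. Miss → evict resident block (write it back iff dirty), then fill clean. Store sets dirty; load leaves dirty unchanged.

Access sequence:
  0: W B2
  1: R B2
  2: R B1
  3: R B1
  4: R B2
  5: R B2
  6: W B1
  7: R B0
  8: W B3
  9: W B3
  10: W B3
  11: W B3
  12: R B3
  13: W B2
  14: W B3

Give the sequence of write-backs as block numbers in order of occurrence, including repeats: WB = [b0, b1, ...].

WB = [2, 1]

0: W B2 → L0 miss [D]
1: R B2 → L0 hit [D]
2: R B1 → L1 miss [-]
3: R B1 → L1 hit [-]
4: R B2 → L0 hit [D]
5: R B2 → L0 hit [D]
6: W B1 → L1 hit [D]
7: R B0 → L0 miss wb→B2 [-]
8: W B3 → L1 miss wb→B1 [D]
9: W B3 → L1 hit [D]
10: W B3 → L1 hit [D]
11: W B3 → L1 hit [D]
12: R B3 → L1 hit [D]
13: W B2 → L0 miss [D]
14: W B3 → L1 hit [D]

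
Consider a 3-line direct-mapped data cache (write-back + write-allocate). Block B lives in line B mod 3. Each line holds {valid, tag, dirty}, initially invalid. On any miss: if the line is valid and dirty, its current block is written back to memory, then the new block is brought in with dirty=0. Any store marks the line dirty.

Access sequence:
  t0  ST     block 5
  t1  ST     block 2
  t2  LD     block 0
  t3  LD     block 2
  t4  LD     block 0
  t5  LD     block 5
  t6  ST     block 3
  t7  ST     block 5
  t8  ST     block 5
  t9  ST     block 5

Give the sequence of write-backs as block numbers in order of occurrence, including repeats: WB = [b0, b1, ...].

WB = [5, 2]

  0 | W B5 → L2 miss [D]
  1 | W B2 → L2 miss wb→B5 [D]
  2 | R B0 → L0 miss [-]
  3 | R B2 → L2 hit [D]
  4 | R B0 → L0 hit [-]
  5 | R B5 → L2 miss wb→B2 [-]
  6 | W B3 → L0 miss [D]
  7 | W B5 → L2 hit [D]
  8 | W B5 → L2 hit [D]
  9 | W B5 → L2 hit [D]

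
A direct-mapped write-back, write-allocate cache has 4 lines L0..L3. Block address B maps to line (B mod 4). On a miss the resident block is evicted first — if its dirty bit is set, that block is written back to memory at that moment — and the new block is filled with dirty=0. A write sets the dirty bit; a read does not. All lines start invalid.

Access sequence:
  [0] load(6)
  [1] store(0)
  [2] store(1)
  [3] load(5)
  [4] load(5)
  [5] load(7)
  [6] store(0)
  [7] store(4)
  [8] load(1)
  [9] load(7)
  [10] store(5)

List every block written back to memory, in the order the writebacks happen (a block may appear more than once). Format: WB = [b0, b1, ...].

0: R B6 → L2 miss [-]
1: W B0 → L0 miss [D]
2: W B1 → L1 miss [D]
3: R B5 → L1 miss wb→B1 [-]
4: R B5 → L1 hit [-]
5: R B7 → L3 miss [-]
6: W B0 → L0 hit [D]
7: W B4 → L0 miss wb→B0 [D]
8: R B1 → L1 miss [-]
9: R B7 → L3 hit [-]
10: W B5 → L1 miss [D]

WB = [1, 0]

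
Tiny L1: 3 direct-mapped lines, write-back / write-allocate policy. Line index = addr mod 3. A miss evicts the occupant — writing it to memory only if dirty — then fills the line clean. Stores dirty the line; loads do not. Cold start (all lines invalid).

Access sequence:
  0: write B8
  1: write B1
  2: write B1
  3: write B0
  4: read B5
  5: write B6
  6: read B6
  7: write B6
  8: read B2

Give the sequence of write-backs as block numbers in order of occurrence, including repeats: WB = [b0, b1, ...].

WB = [8, 0]

0: W B8 → L2 miss [D]
1: W B1 → L1 miss [D]
2: W B1 → L1 hit [D]
3: W B0 → L0 miss [D]
4: R B5 → L2 miss wb→B8 [-]
5: W B6 → L0 miss wb→B0 [D]
6: R B6 → L0 hit [D]
7: W B6 → L0 hit [D]
8: R B2 → L2 miss [-]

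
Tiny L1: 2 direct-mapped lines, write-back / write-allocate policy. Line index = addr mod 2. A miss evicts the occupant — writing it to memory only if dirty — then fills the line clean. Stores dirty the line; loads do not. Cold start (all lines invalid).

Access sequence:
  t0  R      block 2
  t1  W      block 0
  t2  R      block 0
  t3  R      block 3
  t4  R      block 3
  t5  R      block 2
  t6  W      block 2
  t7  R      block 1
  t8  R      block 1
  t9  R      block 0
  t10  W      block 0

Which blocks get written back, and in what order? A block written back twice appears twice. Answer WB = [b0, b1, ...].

WB = [0, 2]

0: R B2 -> L0 miss  d=-]
1: W B0 -> L0 miss  d=D]
2: R B0 -> L0 hit  d=D]
3: R B3 -> L1 miss  d=-]
4: R B3 -> L1 hit  d=-]
5: R B2 -> L0 miss wb->B0  d=-]
6: W B2 -> L0 hit  d=D]
7: R B1 -> L1 miss  d=-]
8: R B1 -> L1 hit  d=-]
9: R B0 -> L0 miss wb->B2  d=-]
10: W B0 -> L0 hit  d=D]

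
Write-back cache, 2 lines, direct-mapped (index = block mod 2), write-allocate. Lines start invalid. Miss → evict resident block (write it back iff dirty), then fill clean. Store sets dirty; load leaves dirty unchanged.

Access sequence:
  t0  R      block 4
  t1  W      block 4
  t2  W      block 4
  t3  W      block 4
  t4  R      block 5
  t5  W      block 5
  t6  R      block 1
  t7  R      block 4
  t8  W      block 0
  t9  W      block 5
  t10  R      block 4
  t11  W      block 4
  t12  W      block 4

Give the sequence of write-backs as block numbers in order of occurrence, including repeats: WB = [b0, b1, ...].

WB = [5, 4, 0]

0: R B4 -> L0 miss  d=-]
1: W B4 -> L0 hit  d=D]
2: W B4 -> L0 hit  d=D]
3: W B4 -> L0 hit  d=D]
4: R B5 -> L1 miss  d=-]
5: W B5 -> L1 hit  d=D]
6: R B1 -> L1 miss wb->B5  d=-]
7: R B4 -> L0 hit  d=D]
8: W B0 -> L0 miss wb->B4  d=D]
9: W B5 -> L1 miss  d=D]
10: R B4 -> L0 miss wb->B0  d=-]
11: W B4 -> L0 hit  d=D]
12: W B4 -> L0 hit  d=D]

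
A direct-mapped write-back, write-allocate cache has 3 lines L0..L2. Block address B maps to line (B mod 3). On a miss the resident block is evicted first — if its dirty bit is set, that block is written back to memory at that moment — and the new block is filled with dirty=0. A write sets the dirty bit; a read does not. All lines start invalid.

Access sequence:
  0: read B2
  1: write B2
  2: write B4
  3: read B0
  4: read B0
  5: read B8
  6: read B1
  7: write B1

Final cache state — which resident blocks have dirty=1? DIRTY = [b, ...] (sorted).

0: R B2 -> L2 miss  d=-]
1: W B2 -> L2 hit  d=D]
2: W B4 -> L1 miss  d=D]
3: R B0 -> L0 miss  d=-]
4: R B0 -> L0 hit  d=-]
5: R B8 -> L2 miss wb->B2  d=-]
6: R B1 -> L1 miss wb->B4  d=-]
7: W B1 -> L1 hit  d=D]

DIRTY = [1]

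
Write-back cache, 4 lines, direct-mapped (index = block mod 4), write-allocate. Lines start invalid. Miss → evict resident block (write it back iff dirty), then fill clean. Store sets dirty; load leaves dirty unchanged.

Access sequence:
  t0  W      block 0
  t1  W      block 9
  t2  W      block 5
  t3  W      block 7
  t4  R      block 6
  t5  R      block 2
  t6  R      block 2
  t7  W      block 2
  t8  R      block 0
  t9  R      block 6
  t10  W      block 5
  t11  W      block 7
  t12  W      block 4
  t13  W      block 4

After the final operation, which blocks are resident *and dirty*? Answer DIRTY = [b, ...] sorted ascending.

DIRTY = [4, 5, 7]

0: W B0 → L0 miss [D]
1: W B9 → L1 miss [D]
2: W B5 → L1 miss wb→B9 [D]
3: W B7 → L3 miss [D]
4: R B6 → L2 miss [-]
5: R B2 → L2 miss [-]
6: R B2 → L2 hit [-]
7: W B2 → L2 hit [D]
8: R B0 → L0 hit [D]
9: R B6 → L2 miss wb→B2 [-]
10: W B5 → L1 hit [D]
11: W B7 → L3 hit [D]
12: W B4 → L0 miss wb→B0 [D]
13: W B4 → L0 hit [D]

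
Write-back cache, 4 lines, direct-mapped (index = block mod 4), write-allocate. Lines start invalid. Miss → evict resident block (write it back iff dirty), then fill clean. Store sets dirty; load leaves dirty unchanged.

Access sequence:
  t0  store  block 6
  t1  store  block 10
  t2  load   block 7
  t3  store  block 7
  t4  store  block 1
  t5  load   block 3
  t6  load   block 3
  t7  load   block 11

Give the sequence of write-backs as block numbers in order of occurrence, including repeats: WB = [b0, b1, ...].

WB = [6, 7]

0: W B6 -> L2 miss  d=D]
1: W B10 -> L2 miss wb->B6  d=D]
2: R B7 -> L3 miss  d=-]
3: W B7 -> L3 hit  d=D]
4: W B1 -> L1 miss  d=D]
5: R B3 -> L3 miss wb->B7  d=-]
6: R B3 -> L3 hit  d=-]
7: R B11 -> L3 miss  d=-]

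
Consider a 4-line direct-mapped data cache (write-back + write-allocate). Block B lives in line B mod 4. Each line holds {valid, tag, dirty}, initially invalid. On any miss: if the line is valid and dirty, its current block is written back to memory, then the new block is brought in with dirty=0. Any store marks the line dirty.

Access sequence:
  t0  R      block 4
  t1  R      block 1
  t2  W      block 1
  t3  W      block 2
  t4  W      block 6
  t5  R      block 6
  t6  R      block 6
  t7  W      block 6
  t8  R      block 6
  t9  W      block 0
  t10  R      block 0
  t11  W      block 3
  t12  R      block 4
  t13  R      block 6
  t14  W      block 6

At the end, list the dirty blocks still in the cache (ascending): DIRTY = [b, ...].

0: R B4 -> L0 miss  d=-]
1: R B1 -> L1 miss  d=-]
2: W B1 -> L1 hit  d=D]
3: W B2 -> L2 miss  d=D]
4: W B6 -> L2 miss wb->B2  d=D]
5: R B6 -> L2 hit  d=D]
6: R B6 -> L2 hit  d=D]
7: W B6 -> L2 hit  d=D]
8: R B6 -> L2 hit  d=D]
9: W B0 -> L0 miss  d=D]
10: R B0 -> L0 hit  d=D]
11: W B3 -> L3 miss  d=D]
12: R B4 -> L0 miss wb->B0  d=-]
13: R B6 -> L2 hit  d=D]
14: W B6 -> L2 hit  d=D]

DIRTY = [1, 3, 6]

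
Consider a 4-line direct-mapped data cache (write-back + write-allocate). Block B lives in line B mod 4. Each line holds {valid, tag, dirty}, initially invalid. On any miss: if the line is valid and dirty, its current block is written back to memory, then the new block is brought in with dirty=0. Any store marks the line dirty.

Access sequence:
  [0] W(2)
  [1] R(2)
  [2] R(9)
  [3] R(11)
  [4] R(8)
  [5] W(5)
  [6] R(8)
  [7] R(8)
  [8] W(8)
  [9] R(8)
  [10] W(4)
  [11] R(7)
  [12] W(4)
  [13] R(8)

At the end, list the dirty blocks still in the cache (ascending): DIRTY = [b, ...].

DIRTY = [2, 5]

0: W B2 → L2 miss [D]
1: R B2 → L2 hit [D]
2: R B9 → L1 miss [-]
3: R B11 → L3 miss [-]
4: R B8 → L0 miss [-]
5: W B5 → L1 miss [D]
6: R B8 → L0 hit [-]
7: R B8 → L0 hit [-]
8: W B8 → L0 hit [D]
9: R B8 → L0 hit [D]
10: W B4 → L0 miss wb→B8 [D]
11: R B7 → L3 miss [-]
12: W B4 → L0 hit [D]
13: R B8 → L0 miss wb→B4 [-]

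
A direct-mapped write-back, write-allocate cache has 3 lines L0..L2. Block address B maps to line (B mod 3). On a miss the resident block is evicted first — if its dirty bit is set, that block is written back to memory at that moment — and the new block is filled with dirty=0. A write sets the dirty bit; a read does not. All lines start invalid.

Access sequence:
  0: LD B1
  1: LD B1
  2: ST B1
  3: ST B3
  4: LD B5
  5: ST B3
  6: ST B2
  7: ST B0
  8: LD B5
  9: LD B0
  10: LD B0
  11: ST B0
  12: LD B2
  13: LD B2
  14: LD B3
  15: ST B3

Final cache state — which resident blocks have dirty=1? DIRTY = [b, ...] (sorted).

DIRTY = [1, 3]

0: R B1 → L1 miss [-]
1: R B1 → L1 hit [-]
2: W B1 → L1 hit [D]
3: W B3 → L0 miss [D]
4: R B5 → L2 miss [-]
5: W B3 → L0 hit [D]
6: W B2 → L2 miss [D]
7: W B0 → L0 miss wb→B3 [D]
8: R B5 → L2 miss wb→B2 [-]
9: R B0 → L0 hit [D]
10: R B0 → L0 hit [D]
11: W B0 → L0 hit [D]
12: R B2 → L2 miss [-]
13: R B2 → L2 hit [-]
14: R B3 → L0 miss wb→B0 [-]
15: W B3 → L0 hit [D]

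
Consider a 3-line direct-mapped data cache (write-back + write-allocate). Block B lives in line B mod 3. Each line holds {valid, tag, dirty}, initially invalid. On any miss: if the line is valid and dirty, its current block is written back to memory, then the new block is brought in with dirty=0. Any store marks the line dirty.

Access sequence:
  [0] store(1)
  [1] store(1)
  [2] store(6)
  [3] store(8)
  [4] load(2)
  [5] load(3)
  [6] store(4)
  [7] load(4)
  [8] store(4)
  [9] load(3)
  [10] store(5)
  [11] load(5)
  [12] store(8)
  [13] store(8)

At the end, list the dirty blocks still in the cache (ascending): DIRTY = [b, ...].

  0 | W B1 → L1 miss [D]
  1 | W B1 → L1 hit [D]
  2 | W B6 → L0 miss [D]
  3 | W B8 → L2 miss [D]
  4 | R B2 → L2 miss wb→B8 [-]
  5 | R B3 → L0 miss wb→B6 [-]
  6 | W B4 → L1 miss wb→B1 [D]
  7 | R B4 → L1 hit [D]
  8 | W B4 → L1 hit [D]
  9 | R B3 → L0 hit [-]
  10 | W B5 → L2 miss [D]
  11 | R B5 → L2 hit [D]
  12 | W B8 → L2 miss wb→B5 [D]
  13 | W B8 → L2 hit [D]

DIRTY = [4, 8]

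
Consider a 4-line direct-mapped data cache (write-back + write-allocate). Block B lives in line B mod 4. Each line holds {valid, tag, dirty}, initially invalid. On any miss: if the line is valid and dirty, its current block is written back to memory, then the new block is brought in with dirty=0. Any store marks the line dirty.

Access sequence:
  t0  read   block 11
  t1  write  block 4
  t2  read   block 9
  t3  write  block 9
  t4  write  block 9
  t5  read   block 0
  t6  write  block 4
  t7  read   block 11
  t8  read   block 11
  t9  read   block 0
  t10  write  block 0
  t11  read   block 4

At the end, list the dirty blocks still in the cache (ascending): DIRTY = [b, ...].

DIRTY = [9]

  0 | R B11 → L3 miss [-]
  1 | W B4 → L0 miss [D]
  2 | R B9 → L1 miss [-]
  3 | W B9 → L1 hit [D]
  4 | W B9 → L1 hit [D]
  5 | R B0 → L0 miss wb→B4 [-]
  6 | W B4 → L0 miss [D]
  7 | R B11 → L3 hit [-]
  8 | R B11 → L3 hit [-]
  9 | R B0 → L0 miss wb→B4 [-]
  10 | W B0 → L0 hit [D]
  11 | R B4 → L0 miss wb→B0 [-]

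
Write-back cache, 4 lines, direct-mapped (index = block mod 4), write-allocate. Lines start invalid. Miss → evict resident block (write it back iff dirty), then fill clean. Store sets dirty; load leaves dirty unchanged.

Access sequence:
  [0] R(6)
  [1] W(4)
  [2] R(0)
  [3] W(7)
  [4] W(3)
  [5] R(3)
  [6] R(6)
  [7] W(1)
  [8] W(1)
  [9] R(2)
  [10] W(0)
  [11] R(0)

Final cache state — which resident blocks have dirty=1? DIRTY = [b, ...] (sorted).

DIRTY = [0, 1, 3]

0: R B6 -> L2 miss  d=-]
1: W B4 -> L0 miss  d=D]
2: R B0 -> L0 miss wb->B4  d=-]
3: W B7 -> L3 miss  d=D]
4: W B3 -> L3 miss wb->B7  d=D]
5: R B3 -> L3 hit  d=D]
6: R B6 -> L2 hit  d=-]
7: W B1 -> L1 miss  d=D]
8: W B1 -> L1 hit  d=D]
9: R B2 -> L2 miss  d=-]
10: W B0 -> L0 hit  d=D]
11: R B0 -> L0 hit  d=D]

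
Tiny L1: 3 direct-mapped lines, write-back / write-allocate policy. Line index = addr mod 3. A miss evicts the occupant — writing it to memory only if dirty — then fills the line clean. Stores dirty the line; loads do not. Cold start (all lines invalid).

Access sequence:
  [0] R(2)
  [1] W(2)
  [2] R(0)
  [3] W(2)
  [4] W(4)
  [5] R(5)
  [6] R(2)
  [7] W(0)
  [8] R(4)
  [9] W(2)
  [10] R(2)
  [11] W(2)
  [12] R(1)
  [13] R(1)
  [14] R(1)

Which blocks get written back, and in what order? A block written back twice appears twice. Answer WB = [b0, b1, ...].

  0 | R B2 → L2 miss [-]
  1 | W B2 → L2 hit [D]
  2 | R B0 → L0 miss [-]
  3 | W B2 → L2 hit [D]
  4 | W B4 → L1 miss [D]
  5 | R B5 → L2 miss wb→B2 [-]
  6 | R B2 → L2 miss [-]
  7 | W B0 → L0 hit [D]
  8 | R B4 → L1 hit [D]
  9 | W B2 → L2 hit [D]
  10 | R B2 → L2 hit [D]
  11 | W B2 → L2 hit [D]
  12 | R B1 → L1 miss wb→B4 [-]
  13 | R B1 → L1 hit [-]
  14 | R B1 → L1 hit [-]

WB = [2, 4]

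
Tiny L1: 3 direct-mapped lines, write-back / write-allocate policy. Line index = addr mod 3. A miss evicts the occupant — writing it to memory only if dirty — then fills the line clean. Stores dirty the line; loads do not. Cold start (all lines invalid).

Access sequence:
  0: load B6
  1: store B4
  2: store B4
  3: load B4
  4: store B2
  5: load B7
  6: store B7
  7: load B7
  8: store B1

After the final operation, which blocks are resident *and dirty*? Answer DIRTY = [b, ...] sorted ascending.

0: R B6 → L0 miss [-]
1: W B4 → L1 miss [D]
2: W B4 → L1 hit [D]
3: R B4 → L1 hit [D]
4: W B2 → L2 miss [D]
5: R B7 → L1 miss wb→B4 [-]
6: W B7 → L1 hit [D]
7: R B7 → L1 hit [D]
8: W B1 → L1 miss wb→B7 [D]

DIRTY = [1, 2]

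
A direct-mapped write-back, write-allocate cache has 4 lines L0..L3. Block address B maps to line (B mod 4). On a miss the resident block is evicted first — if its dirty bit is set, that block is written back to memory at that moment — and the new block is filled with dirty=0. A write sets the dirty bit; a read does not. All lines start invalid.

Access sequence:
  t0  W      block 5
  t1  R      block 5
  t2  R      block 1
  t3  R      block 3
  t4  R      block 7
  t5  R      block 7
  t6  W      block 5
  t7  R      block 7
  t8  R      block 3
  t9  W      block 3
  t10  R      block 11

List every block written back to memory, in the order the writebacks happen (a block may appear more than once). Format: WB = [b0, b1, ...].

0: W B5 → L1 miss [D]
1: R B5 → L1 hit [D]
2: R B1 → L1 miss wb→B5 [-]
3: R B3 → L3 miss [-]
4: R B7 → L3 miss [-]
5: R B7 → L3 hit [-]
6: W B5 → L1 miss [D]
7: R B7 → L3 hit [-]
8: R B3 → L3 miss [-]
9: W B3 → L3 hit [D]
10: R B11 → L3 miss wb→B3 [-]

WB = [5, 3]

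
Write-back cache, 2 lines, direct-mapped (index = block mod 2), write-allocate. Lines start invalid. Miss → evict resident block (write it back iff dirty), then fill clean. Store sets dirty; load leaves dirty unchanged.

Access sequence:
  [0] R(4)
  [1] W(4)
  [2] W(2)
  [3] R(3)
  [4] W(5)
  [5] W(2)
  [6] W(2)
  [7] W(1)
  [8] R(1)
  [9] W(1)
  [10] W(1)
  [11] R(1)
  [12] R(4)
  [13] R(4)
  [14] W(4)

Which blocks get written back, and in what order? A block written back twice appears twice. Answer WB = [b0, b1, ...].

WB = [4, 5, 2]

0: R B4 → L0 miss [-]
1: W B4 → L0 hit [D]
2: W B2 → L0 miss wb→B4 [D]
3: R B3 → L1 miss [-]
4: W B5 → L1 miss [D]
5: W B2 → L0 hit [D]
6: W B2 → L0 hit [D]
7: W B1 → L1 miss wb→B5 [D]
8: R B1 → L1 hit [D]
9: W B1 → L1 hit [D]
10: W B1 → L1 hit [D]
11: R B1 → L1 hit [D]
12: R B4 → L0 miss wb→B2 [-]
13: R B4 → L0 hit [-]
14: W B4 → L0 hit [D]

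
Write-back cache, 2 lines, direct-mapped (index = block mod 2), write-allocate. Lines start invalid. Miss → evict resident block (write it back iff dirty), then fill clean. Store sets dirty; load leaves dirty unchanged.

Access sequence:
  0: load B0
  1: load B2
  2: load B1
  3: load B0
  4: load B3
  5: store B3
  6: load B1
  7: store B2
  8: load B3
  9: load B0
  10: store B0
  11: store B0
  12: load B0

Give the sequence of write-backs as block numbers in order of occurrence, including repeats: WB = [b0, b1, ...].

WB = [3, 2]

0: R B0 -> L0 miss  d=-]
1: R B2 -> L0 miss  d=-]
2: R B1 -> L1 miss  d=-]
3: R B0 -> L0 miss  d=-]
4: R B3 -> L1 miss  d=-]
5: W B3 -> L1 hit  d=D]
6: R B1 -> L1 miss wb->B3  d=-]
7: W B2 -> L0 miss  d=D]
8: R B3 -> L1 miss  d=-]
9: R B0 -> L0 miss wb->B2  d=-]
10: W B0 -> L0 hit  d=D]
11: W B0 -> L0 hit  d=D]
12: R B0 -> L0 hit  d=D]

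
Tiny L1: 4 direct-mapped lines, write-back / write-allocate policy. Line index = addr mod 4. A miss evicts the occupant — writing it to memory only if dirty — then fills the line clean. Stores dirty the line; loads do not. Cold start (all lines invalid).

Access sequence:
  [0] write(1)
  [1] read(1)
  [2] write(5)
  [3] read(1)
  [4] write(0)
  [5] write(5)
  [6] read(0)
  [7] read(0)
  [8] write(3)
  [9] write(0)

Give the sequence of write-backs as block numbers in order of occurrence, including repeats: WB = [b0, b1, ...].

WB = [1, 5]

0: W B1 -> L1 miss  d=D]
1: R B1 -> L1 hit  d=D]
2: W B5 -> L1 miss wb->B1  d=D]
3: R B1 -> L1 miss wb->B5  d=-]
4: W B0 -> L0 miss  d=D]
5: W B5 -> L1 miss  d=D]
6: R B0 -> L0 hit  d=D]
7: R B0 -> L0 hit  d=D]
8: W B3 -> L3 miss  d=D]
9: W B0 -> L0 hit  d=D]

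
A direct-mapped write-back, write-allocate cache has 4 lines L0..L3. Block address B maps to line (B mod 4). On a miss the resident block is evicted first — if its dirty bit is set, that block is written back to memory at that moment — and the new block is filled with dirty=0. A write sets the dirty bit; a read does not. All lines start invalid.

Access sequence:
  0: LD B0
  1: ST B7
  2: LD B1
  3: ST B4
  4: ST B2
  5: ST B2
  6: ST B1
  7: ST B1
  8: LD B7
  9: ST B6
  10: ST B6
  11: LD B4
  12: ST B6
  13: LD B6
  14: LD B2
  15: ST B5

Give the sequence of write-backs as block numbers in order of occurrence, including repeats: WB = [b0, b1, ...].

WB = [2, 6, 1]

  0 | R B0 → L0 miss [-]
  1 | W B7 → L3 miss [D]
  2 | R B1 → L1 miss [-]
  3 | W B4 → L0 miss [D]
  4 | W B2 → L2 miss [D]
  5 | W B2 → L2 hit [D]
  6 | W B1 → L1 hit [D]
  7 | W B1 → L1 hit [D]
  8 | R B7 → L3 hit [D]
  9 | W B6 → L2 miss wb→B2 [D]
  10 | W B6 → L2 hit [D]
  11 | R B4 → L0 hit [D]
  12 | W B6 → L2 hit [D]
  13 | R B6 → L2 hit [D]
  14 | R B2 → L2 miss wb→B6 [-]
  15 | W B5 → L1 miss wb→B1 [D]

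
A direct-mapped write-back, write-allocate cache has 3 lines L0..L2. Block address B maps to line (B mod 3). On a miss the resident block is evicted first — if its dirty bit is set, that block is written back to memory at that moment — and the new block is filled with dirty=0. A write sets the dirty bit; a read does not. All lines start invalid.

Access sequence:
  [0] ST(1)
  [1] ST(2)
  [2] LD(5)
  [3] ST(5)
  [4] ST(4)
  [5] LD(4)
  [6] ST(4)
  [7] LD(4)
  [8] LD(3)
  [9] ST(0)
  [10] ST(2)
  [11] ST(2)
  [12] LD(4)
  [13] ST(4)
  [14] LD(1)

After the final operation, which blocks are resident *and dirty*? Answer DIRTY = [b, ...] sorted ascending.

  0 | W B1 → L1 miss [D]
  1 | W B2 → L2 miss [D]
  2 | R B5 → L2 miss wb→B2 [-]
  3 | W B5 → L2 hit [D]
  4 | W B4 → L1 miss wb→B1 [D]
  5 | R B4 → L1 hit [D]
  6 | W B4 → L1 hit [D]
  7 | R B4 → L1 hit [D]
  8 | R B3 → L0 miss [-]
  9 | W B0 → L0 miss [D]
  10 | W B2 → L2 miss wb→B5 [D]
  11 | W B2 → L2 hit [D]
  12 | R B4 → L1 hit [D]
  13 | W B4 → L1 hit [D]
  14 | R B1 → L1 miss wb→B4 [-]

DIRTY = [0, 2]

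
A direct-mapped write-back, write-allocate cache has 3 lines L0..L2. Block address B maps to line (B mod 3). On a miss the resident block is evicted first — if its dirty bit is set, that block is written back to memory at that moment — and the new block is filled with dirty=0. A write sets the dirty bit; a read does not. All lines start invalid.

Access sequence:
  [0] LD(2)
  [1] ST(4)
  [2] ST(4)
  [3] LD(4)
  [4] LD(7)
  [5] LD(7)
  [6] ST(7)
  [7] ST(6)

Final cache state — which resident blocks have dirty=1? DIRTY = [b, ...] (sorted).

DIRTY = [6, 7]

0: R B2 -> L2 miss  d=-]
1: W B4 -> L1 miss  d=D]
2: W B4 -> L1 hit  d=D]
3: R B4 -> L1 hit  d=D]
4: R B7 -> L1 miss wb->B4  d=-]
5: R B7 -> L1 hit  d=-]
6: W B7 -> L1 hit  d=D]
7: W B6 -> L0 miss  d=D]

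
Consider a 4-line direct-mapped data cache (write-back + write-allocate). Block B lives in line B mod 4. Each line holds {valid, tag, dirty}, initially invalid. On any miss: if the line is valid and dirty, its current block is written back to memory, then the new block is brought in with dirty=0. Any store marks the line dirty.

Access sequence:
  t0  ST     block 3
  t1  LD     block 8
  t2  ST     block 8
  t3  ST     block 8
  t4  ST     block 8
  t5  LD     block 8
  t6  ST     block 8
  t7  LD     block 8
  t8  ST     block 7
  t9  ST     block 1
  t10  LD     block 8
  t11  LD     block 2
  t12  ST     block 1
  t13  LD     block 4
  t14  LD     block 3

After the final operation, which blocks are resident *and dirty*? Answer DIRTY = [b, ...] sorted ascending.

DIRTY = [1]

0: W B3 -> L3 miss  d=D]
1: R B8 -> L0 miss  d=-]
2: W B8 -> L0 hit  d=D]
3: W B8 -> L0 hit  d=D]
4: W B8 -> L0 hit  d=D]
5: R B8 -> L0 hit  d=D]
6: W B8 -> L0 hit  d=D]
7: R B8 -> L0 hit  d=D]
8: W B7 -> L3 miss wb->B3  d=D]
9: W B1 -> L1 miss  d=D]
10: R B8 -> L0 hit  d=D]
11: R B2 -> L2 miss  d=-]
12: W B1 -> L1 hit  d=D]
13: R B4 -> L0 miss wb->B8  d=-]
14: R B3 -> L3 miss wb->B7  d=-]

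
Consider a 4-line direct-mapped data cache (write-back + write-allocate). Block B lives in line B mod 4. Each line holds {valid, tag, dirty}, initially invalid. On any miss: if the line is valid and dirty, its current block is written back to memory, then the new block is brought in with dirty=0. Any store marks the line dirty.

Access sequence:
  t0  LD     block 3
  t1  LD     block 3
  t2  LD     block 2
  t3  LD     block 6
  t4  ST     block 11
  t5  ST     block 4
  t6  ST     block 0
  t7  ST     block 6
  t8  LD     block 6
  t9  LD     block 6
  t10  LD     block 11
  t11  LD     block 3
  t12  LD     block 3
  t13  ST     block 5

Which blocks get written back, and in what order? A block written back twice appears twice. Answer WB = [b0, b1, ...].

WB = [4, 11]

0: R B3 -> L3 miss  d=-]
1: R B3 -> L3 hit  d=-]
2: R B2 -> L2 miss  d=-]
3: R B6 -> L2 miss  d=-]
4: W B11 -> L3 miss  d=D]
5: W B4 -> L0 miss  d=D]
6: W B0 -> L0 miss wb->B4  d=D]
7: W B6 -> L2 hit  d=D]
8: R B6 -> L2 hit  d=D]
9: R B6 -> L2 hit  d=D]
10: R B11 -> L3 hit  d=D]
11: R B3 -> L3 miss wb->B11  d=-]
12: R B3 -> L3 hit  d=-]
13: W B5 -> L1 miss  d=D]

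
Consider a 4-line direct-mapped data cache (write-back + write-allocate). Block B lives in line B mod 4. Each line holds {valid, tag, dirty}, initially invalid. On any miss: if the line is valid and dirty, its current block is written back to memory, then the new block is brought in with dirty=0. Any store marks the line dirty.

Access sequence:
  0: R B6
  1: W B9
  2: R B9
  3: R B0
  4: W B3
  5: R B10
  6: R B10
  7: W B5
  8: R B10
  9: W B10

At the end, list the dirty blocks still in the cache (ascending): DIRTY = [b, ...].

0: R B6 -> L2 miss  d=-]
1: W B9 -> L1 miss  d=D]
2: R B9 -> L1 hit  d=D]
3: R B0 -> L0 miss  d=-]
4: W B3 -> L3 miss  d=D]
5: R B10 -> L2 miss  d=-]
6: R B10 -> L2 hit  d=-]
7: W B5 -> L1 miss wb->B9  d=D]
8: R B10 -> L2 hit  d=-]
9: W B10 -> L2 hit  d=D]

DIRTY = [3, 5, 10]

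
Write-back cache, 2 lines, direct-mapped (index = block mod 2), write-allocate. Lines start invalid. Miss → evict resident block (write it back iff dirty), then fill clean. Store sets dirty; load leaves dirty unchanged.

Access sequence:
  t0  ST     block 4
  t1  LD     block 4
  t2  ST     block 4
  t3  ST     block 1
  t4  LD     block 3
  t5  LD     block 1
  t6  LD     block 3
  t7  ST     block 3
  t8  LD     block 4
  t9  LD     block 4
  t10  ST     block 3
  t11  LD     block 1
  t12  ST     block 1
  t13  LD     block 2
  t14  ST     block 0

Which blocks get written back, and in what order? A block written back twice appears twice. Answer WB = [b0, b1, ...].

  0 | W B4 → L0 miss [D]
  1 | R B4 → L0 hit [D]
  2 | W B4 → L0 hit [D]
  3 | W B1 → L1 miss [D]
  4 | R B3 → L1 miss wb→B1 [-]
  5 | R B1 → L1 miss [-]
  6 | R B3 → L1 miss [-]
  7 | W B3 → L1 hit [D]
  8 | R B4 → L0 hit [D]
  9 | R B4 → L0 hit [D]
  10 | W B3 → L1 hit [D]
  11 | R B1 → L1 miss wb→B3 [-]
  12 | W B1 → L1 hit [D]
  13 | R B2 → L0 miss wb→B4 [-]
  14 | W B0 → L0 miss [D]

WB = [1, 3, 4]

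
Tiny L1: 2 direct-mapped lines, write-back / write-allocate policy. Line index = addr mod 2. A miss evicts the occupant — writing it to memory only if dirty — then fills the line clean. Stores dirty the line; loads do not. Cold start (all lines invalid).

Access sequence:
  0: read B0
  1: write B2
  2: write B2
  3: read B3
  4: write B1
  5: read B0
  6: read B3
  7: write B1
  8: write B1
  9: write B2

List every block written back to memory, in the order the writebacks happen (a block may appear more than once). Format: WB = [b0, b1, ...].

0: R B0 -> L0 miss  d=-]
1: W B2 -> L0 miss  d=D]
2: W B2 -> L0 hit  d=D]
3: R B3 -> L1 miss  d=-]
4: W B1 -> L1 miss  d=D]
5: R B0 -> L0 miss wb->B2  d=-]
6: R B3 -> L1 miss wb->B1  d=-]
7: W B1 -> L1 miss  d=D]
8: W B1 -> L1 hit  d=D]
9: W B2 -> L0 miss  d=D]

WB = [2, 1]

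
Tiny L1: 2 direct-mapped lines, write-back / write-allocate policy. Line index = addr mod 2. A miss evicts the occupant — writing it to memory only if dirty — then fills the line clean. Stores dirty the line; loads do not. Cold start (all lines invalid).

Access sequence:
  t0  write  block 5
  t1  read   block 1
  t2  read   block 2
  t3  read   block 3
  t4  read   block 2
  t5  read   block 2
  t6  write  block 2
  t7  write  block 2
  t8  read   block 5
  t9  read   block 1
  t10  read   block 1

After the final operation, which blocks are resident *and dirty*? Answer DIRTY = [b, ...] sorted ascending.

DIRTY = [2]

  0 | W B5 → L1 miss [D]
  1 | R B1 → L1 miss wb→B5 [-]
  2 | R B2 → L0 miss [-]
  3 | R B3 → L1 miss [-]
  4 | R B2 → L0 hit [-]
  5 | R B2 → L0 hit [-]
  6 | W B2 → L0 hit [D]
  7 | W B2 → L0 hit [D]
  8 | R B5 → L1 miss [-]
  9 | R B1 → L1 miss [-]
  10 | R B1 → L1 hit [-]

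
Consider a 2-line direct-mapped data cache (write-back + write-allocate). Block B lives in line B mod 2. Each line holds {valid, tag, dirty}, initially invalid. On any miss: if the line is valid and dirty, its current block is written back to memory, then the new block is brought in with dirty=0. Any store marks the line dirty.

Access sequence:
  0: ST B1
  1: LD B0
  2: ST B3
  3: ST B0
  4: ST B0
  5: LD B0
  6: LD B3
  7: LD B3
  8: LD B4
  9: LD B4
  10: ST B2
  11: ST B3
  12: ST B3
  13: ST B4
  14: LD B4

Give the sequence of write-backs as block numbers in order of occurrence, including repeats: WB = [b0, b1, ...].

WB = [1, 0, 2]

0: W B1 → L1 miss [D]
1: R B0 → L0 miss [-]
2: W B3 → L1 miss wb→B1 [D]
3: W B0 → L0 hit [D]
4: W B0 → L0 hit [D]
5: R B0 → L0 hit [D]
6: R B3 → L1 hit [D]
7: R B3 → L1 hit [D]
8: R B4 → L0 miss wb→B0 [-]
9: R B4 → L0 hit [-]
10: W B2 → L0 miss [D]
11: W B3 → L1 hit [D]
12: W B3 → L1 hit [D]
13: W B4 → L0 miss wb→B2 [D]
14: R B4 → L0 hit [D]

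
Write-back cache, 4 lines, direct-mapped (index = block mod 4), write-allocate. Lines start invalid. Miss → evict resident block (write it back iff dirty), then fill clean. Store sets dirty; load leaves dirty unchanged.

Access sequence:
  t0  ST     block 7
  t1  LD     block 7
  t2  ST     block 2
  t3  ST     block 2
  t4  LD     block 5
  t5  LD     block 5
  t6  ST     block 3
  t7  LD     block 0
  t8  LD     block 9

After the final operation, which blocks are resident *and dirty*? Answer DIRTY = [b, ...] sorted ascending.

  0 | W B7 → L3 miss [D]
  1 | R B7 → L3 hit [D]
  2 | W B2 → L2 miss [D]
  3 | W B2 → L2 hit [D]
  4 | R B5 → L1 miss [-]
  5 | R B5 → L1 hit [-]
  6 | W B3 → L3 miss wb→B7 [D]
  7 | R B0 → L0 miss [-]
  8 | R B9 → L1 miss [-]

DIRTY = [2, 3]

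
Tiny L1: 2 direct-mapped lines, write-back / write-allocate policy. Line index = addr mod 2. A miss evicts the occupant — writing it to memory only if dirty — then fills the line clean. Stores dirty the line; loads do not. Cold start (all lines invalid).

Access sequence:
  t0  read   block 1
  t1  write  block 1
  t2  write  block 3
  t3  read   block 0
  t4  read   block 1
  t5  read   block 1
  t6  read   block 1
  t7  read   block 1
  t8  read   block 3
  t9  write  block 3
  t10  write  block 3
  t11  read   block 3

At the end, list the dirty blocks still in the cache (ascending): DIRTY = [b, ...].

DIRTY = [3]

0: R B1 → L1 miss [-]
1: W B1 → L1 hit [D]
2: W B3 → L1 miss wb→B1 [D]
3: R B0 → L0 miss [-]
4: R B1 → L1 miss wb→B3 [-]
5: R B1 → L1 hit [-]
6: R B1 → L1 hit [-]
7: R B1 → L1 hit [-]
8: R B3 → L1 miss [-]
9: W B3 → L1 hit [D]
10: W B3 → L1 hit [D]
11: R B3 → L1 hit [D]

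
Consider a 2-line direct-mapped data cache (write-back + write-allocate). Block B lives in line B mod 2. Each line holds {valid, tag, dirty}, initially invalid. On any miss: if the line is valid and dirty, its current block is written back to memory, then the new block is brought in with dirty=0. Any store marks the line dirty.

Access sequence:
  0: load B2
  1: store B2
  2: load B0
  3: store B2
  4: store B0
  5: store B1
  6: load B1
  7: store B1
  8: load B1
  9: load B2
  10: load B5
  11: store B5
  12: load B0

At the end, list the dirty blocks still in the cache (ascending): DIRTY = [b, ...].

0: R B2 → L0 miss [-]
1: W B2 → L0 hit [D]
2: R B0 → L0 miss wb→B2 [-]
3: W B2 → L0 miss [D]
4: W B0 → L0 miss wb→B2 [D]
5: W B1 → L1 miss [D]
6: R B1 → L1 hit [D]
7: W B1 → L1 hit [D]
8: R B1 → L1 hit [D]
9: R B2 → L0 miss wb→B0 [-]
10: R B5 → L1 miss wb→B1 [-]
11: W B5 → L1 hit [D]
12: R B0 → L0 miss [-]

DIRTY = [5]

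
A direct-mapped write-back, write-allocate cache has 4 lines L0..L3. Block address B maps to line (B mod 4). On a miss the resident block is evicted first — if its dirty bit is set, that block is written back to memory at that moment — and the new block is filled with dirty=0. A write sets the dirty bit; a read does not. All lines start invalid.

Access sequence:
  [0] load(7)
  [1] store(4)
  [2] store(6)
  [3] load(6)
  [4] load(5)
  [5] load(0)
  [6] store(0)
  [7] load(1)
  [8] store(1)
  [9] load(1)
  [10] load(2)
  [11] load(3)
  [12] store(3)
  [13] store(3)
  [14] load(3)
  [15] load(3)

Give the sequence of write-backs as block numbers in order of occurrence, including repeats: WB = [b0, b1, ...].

0: R B7 → L3 miss [-]
1: W B4 → L0 miss [D]
2: W B6 → L2 miss [D]
3: R B6 → L2 hit [D]
4: R B5 → L1 miss [-]
5: R B0 → L0 miss wb→B4 [-]
6: W B0 → L0 hit [D]
7: R B1 → L1 miss [-]
8: W B1 → L1 hit [D]
9: R B1 → L1 hit [D]
10: R B2 → L2 miss wb→B6 [-]
11: R B3 → L3 miss [-]
12: W B3 → L3 hit [D]
13: W B3 → L3 hit [D]
14: R B3 → L3 hit [D]
15: R B3 → L3 hit [D]

WB = [4, 6]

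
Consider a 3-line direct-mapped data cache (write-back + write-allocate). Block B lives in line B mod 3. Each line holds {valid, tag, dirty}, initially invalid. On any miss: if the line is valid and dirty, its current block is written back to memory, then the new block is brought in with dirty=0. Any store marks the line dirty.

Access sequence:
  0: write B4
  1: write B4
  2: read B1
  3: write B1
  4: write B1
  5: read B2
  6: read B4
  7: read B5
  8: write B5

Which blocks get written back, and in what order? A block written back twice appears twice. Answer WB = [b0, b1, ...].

  0 | W B4 → L1 miss [D]
  1 | W B4 → L1 hit [D]
  2 | R B1 → L1 miss wb→B4 [-]
  3 | W B1 → L1 hit [D]
  4 | W B1 → L1 hit [D]
  5 | R B2 → L2 miss [-]
  6 | R B4 → L1 miss wb→B1 [-]
  7 | R B5 → L2 miss [-]
  8 | W B5 → L2 hit [D]

WB = [4, 1]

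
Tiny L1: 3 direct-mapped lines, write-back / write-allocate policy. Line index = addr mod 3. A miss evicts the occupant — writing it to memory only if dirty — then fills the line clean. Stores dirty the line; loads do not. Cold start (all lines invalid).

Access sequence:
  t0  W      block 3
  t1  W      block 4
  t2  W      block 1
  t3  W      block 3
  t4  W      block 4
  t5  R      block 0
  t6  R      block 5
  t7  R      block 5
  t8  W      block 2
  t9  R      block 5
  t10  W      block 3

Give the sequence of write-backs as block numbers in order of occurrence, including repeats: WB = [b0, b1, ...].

  0 | W B3 → L0 miss [D]
  1 | W B4 → L1 miss [D]
  2 | W B1 → L1 miss wb→B4 [D]
  3 | W B3 → L0 hit [D]
  4 | W B4 → L1 miss wb→B1 [D]
  5 | R B0 → L0 miss wb→B3 [-]
  6 | R B5 → L2 miss [-]
  7 | R B5 → L2 hit [-]
  8 | W B2 → L2 miss [D]
  9 | R B5 → L2 miss wb→B2 [-]
  10 | W B3 → L0 miss [D]

WB = [4, 1, 3, 2]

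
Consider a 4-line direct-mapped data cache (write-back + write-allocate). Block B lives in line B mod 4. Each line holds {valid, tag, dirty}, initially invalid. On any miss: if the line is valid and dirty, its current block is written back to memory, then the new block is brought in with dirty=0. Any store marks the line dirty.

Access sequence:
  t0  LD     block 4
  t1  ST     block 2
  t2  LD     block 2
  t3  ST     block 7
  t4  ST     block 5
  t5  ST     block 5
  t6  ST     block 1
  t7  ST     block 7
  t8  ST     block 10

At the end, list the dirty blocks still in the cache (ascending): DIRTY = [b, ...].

DIRTY = [1, 7, 10]

  0 | R B4 → L0 miss [-]
  1 | W B2 → L2 miss [D]
  2 | R B2 → L2 hit [D]
  3 | W B7 → L3 miss [D]
  4 | W B5 → L1 miss [D]
  5 | W B5 → L1 hit [D]
  6 | W B1 → L1 miss wb→B5 [D]
  7 | W B7 → L3 hit [D]
  8 | W B10 → L2 miss wb→B2 [D]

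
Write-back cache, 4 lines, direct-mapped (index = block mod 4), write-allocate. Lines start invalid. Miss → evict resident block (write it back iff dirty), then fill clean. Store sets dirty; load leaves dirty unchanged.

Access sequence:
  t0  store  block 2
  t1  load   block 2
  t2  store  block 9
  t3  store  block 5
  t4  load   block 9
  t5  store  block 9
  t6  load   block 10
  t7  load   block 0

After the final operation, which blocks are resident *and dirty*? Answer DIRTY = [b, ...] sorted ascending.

  0 | W B2 → L2 miss [D]
  1 | R B2 → L2 hit [D]
  2 | W B9 → L1 miss [D]
  3 | W B5 → L1 miss wb→B9 [D]
  4 | R B9 → L1 miss wb→B5 [-]
  5 | W B9 → L1 hit [D]
  6 | R B10 → L2 miss wb→B2 [-]
  7 | R B0 → L0 miss [-]

DIRTY = [9]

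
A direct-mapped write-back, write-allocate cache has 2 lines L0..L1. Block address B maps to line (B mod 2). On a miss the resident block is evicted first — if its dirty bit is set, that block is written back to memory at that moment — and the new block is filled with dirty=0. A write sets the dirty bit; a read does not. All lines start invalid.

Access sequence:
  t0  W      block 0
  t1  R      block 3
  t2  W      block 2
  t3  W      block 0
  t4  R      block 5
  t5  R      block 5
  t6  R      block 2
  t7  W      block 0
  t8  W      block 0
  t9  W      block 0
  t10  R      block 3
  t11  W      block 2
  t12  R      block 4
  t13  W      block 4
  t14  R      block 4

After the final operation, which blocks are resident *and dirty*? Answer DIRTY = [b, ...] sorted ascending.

  0 | W B0 → L0 miss [D]
  1 | R B3 → L1 miss [-]
  2 | W B2 → L0 miss wb→B0 [D]
  3 | W B0 → L0 miss wb→B2 [D]
  4 | R B5 → L1 miss [-]
  5 | R B5 → L1 hit [-]
  6 | R B2 → L0 miss wb→B0 [-]
  7 | W B0 → L0 miss [D]
  8 | W B0 → L0 hit [D]
  9 | W B0 → L0 hit [D]
  10 | R B3 → L1 miss [-]
  11 | W B2 → L0 miss wb→B0 [D]
  12 | R B4 → L0 miss wb→B2 [-]
  13 | W B4 → L0 hit [D]
  14 | R B4 → L0 hit [D]

DIRTY = [4]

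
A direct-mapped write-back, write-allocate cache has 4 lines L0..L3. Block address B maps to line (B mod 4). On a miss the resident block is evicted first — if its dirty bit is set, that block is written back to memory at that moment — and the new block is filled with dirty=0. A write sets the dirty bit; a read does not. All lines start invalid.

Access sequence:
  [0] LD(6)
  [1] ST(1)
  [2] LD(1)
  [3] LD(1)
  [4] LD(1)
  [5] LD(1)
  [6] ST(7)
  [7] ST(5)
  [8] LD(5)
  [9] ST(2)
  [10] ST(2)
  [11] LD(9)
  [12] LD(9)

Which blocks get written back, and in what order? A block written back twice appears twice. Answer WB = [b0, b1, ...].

WB = [1, 5]

  0 | R B6 → L2 miss [-]
  1 | W B1 → L1 miss [D]
  2 | R B1 → L1 hit [D]
  3 | R B1 → L1 hit [D]
  4 | R B1 → L1 hit [D]
  5 | R B1 → L1 hit [D]
  6 | W B7 → L3 miss [D]
  7 | W B5 → L1 miss wb→B1 [D]
  8 | R B5 → L1 hit [D]
  9 | W B2 → L2 miss [D]
  10 | W B2 → L2 hit [D]
  11 | R B9 → L1 miss wb→B5 [-]
  12 | R B9 → L1 hit [-]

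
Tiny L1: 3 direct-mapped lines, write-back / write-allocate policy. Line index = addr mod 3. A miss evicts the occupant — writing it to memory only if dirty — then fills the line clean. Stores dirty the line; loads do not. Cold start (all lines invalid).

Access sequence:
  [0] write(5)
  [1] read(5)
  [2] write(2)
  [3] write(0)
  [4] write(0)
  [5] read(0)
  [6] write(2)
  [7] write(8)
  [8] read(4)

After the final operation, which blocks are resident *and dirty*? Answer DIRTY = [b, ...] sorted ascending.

DIRTY = [0, 8]

  0 | W B5 → L2 miss [D]
  1 | R B5 → L2 hit [D]
  2 | W B2 → L2 miss wb→B5 [D]
  3 | W B0 → L0 miss [D]
  4 | W B0 → L0 hit [D]
  5 | R B0 → L0 hit [D]
  6 | W B2 → L2 hit [D]
  7 | W B8 → L2 miss wb→B2 [D]
  8 | R B4 → L1 miss [-]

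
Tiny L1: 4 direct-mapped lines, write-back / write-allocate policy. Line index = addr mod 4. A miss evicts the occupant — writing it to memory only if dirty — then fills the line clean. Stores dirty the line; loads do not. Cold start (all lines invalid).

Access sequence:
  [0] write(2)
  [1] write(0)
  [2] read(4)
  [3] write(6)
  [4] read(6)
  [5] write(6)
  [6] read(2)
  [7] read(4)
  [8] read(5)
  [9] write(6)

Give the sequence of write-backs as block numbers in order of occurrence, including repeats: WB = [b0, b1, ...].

0: W B2 -> L2 miss  d=D]
1: W B0 -> L0 miss  d=D]
2: R B4 -> L0 miss wb->B0  d=-]
3: W B6 -> L2 miss wb->B2  d=D]
4: R B6 -> L2 hit  d=D]
5: W B6 -> L2 hit  d=D]
6: R B2 -> L2 miss wb->B6  d=-]
7: R B4 -> L0 hit  d=-]
8: R B5 -> L1 miss  d=-]
9: W B6 -> L2 miss  d=D]

WB = [0, 2, 6]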